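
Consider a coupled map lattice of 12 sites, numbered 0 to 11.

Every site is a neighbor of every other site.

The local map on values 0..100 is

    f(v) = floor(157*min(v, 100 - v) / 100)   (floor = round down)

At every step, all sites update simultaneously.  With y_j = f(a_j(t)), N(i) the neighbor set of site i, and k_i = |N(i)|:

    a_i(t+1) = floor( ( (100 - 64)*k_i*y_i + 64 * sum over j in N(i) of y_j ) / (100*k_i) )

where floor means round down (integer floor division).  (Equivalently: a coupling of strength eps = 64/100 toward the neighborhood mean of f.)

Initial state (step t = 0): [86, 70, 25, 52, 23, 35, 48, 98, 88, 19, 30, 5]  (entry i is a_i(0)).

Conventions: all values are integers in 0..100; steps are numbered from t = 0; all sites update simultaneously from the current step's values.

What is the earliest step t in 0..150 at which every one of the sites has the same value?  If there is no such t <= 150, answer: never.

Simulating step by step:
t=0: [86, 70, 25, 52, 23, 35, 48, 98, 88, 19, 30, 5]  (not all equal)
t=1: [32, 40, 38, 48, 37, 42, 48, 27, 31, 34, 40, 28]  (not all equal)
t=2: [55, 58, 58, 62, 57, 59, 62, 52, 54, 56, 58, 53]  (not all equal)
t=3: [67, 66, 66, 64, 66, 66, 64, 69, 68, 67, 66, 68]  (not all equal)
t=4: [51, 52, 52, 53, 52, 52, 53, 50, 51, 51, 52, 51]  (not all equal)
t=5: [75, 75, 75, 74, 75, 75, 74, 76, 75, 75, 75, 75]  (not all equal)
t=6: [39, 39, 39, 39, 39, 39, 39, 38, 39, 39, 39, 39]  (not all equal)
t=7: [60, 60, 60, 60, 60, 60, 60, 60, 60, 60, 60, 60]  (all equal)

Answer: 7
Key observation: Synchronization is absorbing here: once all sites are equal they stay equal, and step 7 is the first all-equal step.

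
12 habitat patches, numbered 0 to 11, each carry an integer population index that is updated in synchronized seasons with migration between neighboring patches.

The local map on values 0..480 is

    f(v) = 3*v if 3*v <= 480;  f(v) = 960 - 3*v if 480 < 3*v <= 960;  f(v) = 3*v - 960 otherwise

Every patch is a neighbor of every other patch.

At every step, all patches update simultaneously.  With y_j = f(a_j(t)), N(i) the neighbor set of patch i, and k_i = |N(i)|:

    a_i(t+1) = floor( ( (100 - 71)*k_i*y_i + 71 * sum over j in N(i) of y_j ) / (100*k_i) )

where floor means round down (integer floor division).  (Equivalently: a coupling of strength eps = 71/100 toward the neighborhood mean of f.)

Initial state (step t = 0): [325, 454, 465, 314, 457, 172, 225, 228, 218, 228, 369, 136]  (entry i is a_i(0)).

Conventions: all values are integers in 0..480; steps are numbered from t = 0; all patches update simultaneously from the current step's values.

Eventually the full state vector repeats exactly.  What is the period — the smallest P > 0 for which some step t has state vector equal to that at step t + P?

Answer: 4
Key observation: The state at step 11, [467, 468, 468, 467, 468, 468, 469, 469, 469, 469, 469, 468], reappears at step 15 — and no state repeats earlier — so the cycle the system enters has period 4.

Derivation:
t=0: [325, 454, 465, 314, 457, 172, 225, 228, 218, 228, 369, 136]
t=1: [224, 311, 319, 224, 313, 321, 285, 283, 289, 283, 254, 312]
t=2: [147, 88, 82, 147, 86, 82, 105, 107, 103, 107, 126, 87]
t=3: [344, 304, 300, 344, 303, 300, 316, 317, 315, 317, 330, 304]
t=4: [47, 42, 44, 47, 42, 44, 34, 33, 34, 33, 38, 42]
t=5: [124, 121, 122, 124, 121, 122, 115, 115, 115, 115, 118, 121]
t=6: [361, 359, 359, 361, 359, 359, 355, 355, 355, 355, 357, 359]
t=7: [115, 114, 114, 115, 114, 114, 111, 111, 111, 111, 112, 114]
t=8: [340, 339, 339, 340, 339, 339, 337, 337, 337, 337, 338, 339]
t=9: [56, 55, 55, 56, 55, 55, 54, 54, 54, 54, 54, 55]
t=10: [165, 164, 164, 165, 164, 164, 163, 163, 163, 163, 163, 164]
t=11: [467, 468, 468, 467, 468, 468, 469, 469, 469, 469, 469, 468]
t=12: [443, 444, 444, 443, 444, 444, 445, 445, 445, 445, 445, 444]
t=13: [371, 372, 372, 371, 372, 372, 373, 373, 373, 373, 373, 372]
t=14: [155, 156, 156, 155, 156, 156, 157, 157, 157, 157, 157, 156]
t=15: [467, 468, 468, 467, 468, 468, 469, 469, 469, 469, 469, 468]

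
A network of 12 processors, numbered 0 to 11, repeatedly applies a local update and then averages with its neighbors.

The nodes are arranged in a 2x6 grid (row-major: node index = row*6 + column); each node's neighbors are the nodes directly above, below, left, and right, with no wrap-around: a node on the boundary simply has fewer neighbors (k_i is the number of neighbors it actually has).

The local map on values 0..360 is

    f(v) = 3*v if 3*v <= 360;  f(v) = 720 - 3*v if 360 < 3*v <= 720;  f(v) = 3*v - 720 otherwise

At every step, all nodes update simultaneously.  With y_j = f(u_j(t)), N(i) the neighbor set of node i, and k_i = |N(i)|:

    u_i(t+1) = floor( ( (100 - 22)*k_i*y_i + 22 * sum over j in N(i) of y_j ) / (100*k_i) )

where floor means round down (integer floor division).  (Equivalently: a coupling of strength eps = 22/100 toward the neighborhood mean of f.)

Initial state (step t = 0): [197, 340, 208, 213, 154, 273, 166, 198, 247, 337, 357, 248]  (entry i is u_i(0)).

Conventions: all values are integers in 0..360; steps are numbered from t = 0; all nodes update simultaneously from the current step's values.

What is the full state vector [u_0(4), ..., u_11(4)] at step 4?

Simulating step by step:
t=0: [197, 340, 208, 213, 154, 273, 166, 198, 247, 337, 357, 248]
t=1: [158, 259, 104, 110, 240, 108, 201, 138, 54, 260, 315, 68]
t=2: [211, 107, 283, 284, 64, 275, 151, 263, 176, 99, 194, 219]
t=3: [132, 271, 147, 148, 177, 109, 225, 111, 186, 265, 148, 75]
t=4: [267, 141, 256, 255, 211, 300, 107, 281, 176, 110, 251, 241]

Answer: [267, 141, 256, 255, 211, 300, 107, 281, 176, 110, 251, 241]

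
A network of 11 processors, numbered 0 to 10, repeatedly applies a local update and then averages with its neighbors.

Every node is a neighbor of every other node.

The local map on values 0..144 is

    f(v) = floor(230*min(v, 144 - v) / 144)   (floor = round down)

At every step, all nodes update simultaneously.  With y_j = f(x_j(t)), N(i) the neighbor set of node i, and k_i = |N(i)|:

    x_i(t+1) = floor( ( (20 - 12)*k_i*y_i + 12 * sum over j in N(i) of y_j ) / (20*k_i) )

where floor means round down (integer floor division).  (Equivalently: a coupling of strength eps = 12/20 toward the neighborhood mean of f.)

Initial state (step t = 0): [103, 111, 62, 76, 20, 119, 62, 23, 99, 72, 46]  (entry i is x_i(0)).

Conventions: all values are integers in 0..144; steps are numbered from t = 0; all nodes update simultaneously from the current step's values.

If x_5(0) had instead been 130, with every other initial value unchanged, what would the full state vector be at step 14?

Simulating step by step:
t=0: [103, 111, 62, 76, 20, 130, 62, 23, 99, 72, 46]
t=1: [68, 63, 79, 82, 56, 53, 79, 58, 70, 85, 71]
t=2: [102, 99, 100, 99, 96, 94, 100, 97, 103, 97, 104]
t=3: [69, 71, 70, 71, 72, 73, 70, 72, 69, 72, 68]
t=4: [111, 112, 111, 112, 113, 112, 111, 113, 111, 113, 110]
t=5: [51, 51, 51, 51, 50, 51, 51, 50, 51, 50, 52]
t=6: [80, 80, 80, 80, 80, 80, 80, 80, 80, 80, 81]
t=7: [101, 101, 101, 101, 101, 101, 101, 101, 101, 101, 101]
t=8: [68, 68, 68, 68, 68, 68, 68, 68, 68, 68, 68]
t=9: [108, 108, 108, 108, 108, 108, 108, 108, 108, 108, 108]
t=10: [57, 57, 57, 57, 57, 57, 57, 57, 57, 57, 57]
t=11: [91, 91, 91, 91, 91, 91, 91, 91, 91, 91, 91]
t=12: [84, 84, 84, 84, 84, 84, 84, 84, 84, 84, 84]
t=13: [95, 95, 95, 95, 95, 95, 95, 95, 95, 95, 95]
t=14: [78, 78, 78, 78, 78, 78, 78, 78, 78, 78, 78]

Answer: [78, 78, 78, 78, 78, 78, 78, 78, 78, 78, 78]
Key observation: This trace re-runs the system from the modified initial state.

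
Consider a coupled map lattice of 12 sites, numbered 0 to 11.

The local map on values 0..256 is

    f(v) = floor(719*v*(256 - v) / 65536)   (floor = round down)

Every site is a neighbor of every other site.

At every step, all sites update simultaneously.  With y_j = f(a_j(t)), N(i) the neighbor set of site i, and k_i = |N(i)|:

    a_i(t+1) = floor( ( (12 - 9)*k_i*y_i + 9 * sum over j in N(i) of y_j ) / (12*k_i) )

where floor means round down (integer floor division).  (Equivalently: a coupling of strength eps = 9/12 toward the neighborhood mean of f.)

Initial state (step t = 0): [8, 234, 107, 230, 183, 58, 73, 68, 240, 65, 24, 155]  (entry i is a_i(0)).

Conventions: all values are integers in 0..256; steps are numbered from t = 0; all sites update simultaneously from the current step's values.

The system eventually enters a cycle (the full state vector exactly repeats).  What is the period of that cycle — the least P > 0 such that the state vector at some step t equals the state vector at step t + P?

Simulating step by step:
t=0: [8, 234, 107, 230, 183, 58, 73, 68, 240, 65, 24, 155]
t=1: [91, 97, 119, 99, 114, 110, 114, 112, 95, 112, 98, 118]
t=2: [171, 172, 173, 172, 173, 173, 173, 173, 171, 173, 172, 173]
t=3: [157, 157, 157, 157, 157, 157, 157, 157, 157, 157, 157, 157]
t=4: [170, 170, 170, 170, 170, 170, 170, 170, 170, 170, 170, 170]
t=5: [160, 160, 160, 160, 160, 160, 160, 160, 160, 160, 160, 160]
t=6: [168, 168, 168, 168, 168, 168, 168, 168, 168, 168, 168, 168]
t=7: [162, 162, 162, 162, 162, 162, 162, 162, 162, 162, 162, 162]
t=8: [167, 167, 167, 167, 167, 167, 167, 167, 167, 167, 167, 167]
t=9: [163, 163, 163, 163, 163, 163, 163, 163, 163, 163, 163, 163]
t=10: [166, 166, 166, 166, 166, 166, 166, 166, 166, 166, 166, 166]
t=11: [163, 163, 163, 163, 163, 163, 163, 163, 163, 163, 163, 163]

Answer: 2
Key observation: The state at step 9, [163, 163, 163, 163, 163, 163, 163, 163, 163, 163, 163, 163], reappears at step 11 — and no state repeats earlier — so the cycle the system enters has period 2.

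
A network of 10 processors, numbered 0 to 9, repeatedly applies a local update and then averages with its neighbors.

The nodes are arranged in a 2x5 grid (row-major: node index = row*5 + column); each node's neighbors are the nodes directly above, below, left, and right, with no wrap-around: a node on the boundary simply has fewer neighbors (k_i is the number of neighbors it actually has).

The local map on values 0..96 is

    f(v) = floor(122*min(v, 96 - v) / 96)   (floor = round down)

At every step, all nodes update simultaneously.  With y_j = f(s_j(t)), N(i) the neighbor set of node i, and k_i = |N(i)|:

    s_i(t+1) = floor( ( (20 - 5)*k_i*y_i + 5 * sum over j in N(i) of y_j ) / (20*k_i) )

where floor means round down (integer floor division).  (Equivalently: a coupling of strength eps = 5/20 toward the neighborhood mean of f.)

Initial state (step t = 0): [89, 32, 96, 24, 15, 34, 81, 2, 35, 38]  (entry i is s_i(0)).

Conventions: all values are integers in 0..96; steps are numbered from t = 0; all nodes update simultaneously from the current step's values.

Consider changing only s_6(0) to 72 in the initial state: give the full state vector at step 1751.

Simulating step by step:
t=0: [89, 32, 96, 24, 15, 34, 72, 2, 35, 38]
t=1: [16, 33, 6, 27, 24, 37, 29, 7, 39, 43]
t=2: [26, 36, 12, 32, 33, 42, 35, 13, 44, 50]
t=3: [37, 41, 19, 39, 43, 49, 42, 21, 50, 55]
t=4: [49, 49, 28, 48, 53, 56, 51, 30, 54, 53]
t=5: [57, 56, 39, 57, 54, 52, 55, 40, 52, 53]
t=6: [49, 50, 49, 49, 52, 53, 51, 50, 54, 54]
t=7: [58, 58, 58, 58, 55, 55, 56, 57, 53, 53]
t=8: [48, 48, 48, 48, 51, 51, 49, 49, 53, 53]
t=9: [60, 60, 60, 60, 57, 57, 59, 58, 55, 54]
t=10: [45, 45, 45, 45, 49, 48, 47, 48, 51, 52]
t=11: [57, 57, 57, 57, 58, 60, 59, 60, 57, 55]
t=12: [48, 48, 48, 48, 48, 45, 46, 45, 48, 51]
t=13: [60, 60, 60, 61, 60, 57, 58, 57, 60, 58]
t=14: [45, 45, 45, 44, 45, 48, 47, 48, 45, 47]
t=15: [57, 57, 57, 55, 57, 60, 59, 60, 57, 58]
t=16: [48, 48, 48, 51, 49, 45, 46, 45, 48, 48]
t=17: [60, 60, 60, 57, 59, 57, 58, 57, 60, 60]
t=18: [45, 45, 45, 48, 47, 48, 47, 48, 45, 45]
t=19: [57, 57, 57, 60, 59, 60, 59, 60, 57, 57]
t=20: [48, 48, 48, 45, 47, 45, 46, 45, 48, 48]
t=21: [60, 60, 60, 57, 59, 57, 58, 57, 60, 60]

Answer: [57, 57, 57, 60, 59, 60, 59, 60, 57, 57]
Key observation: The state at step 17, [60, 60, 60, 57, 59, 57, 58, 57, 60, 60], reappears at step 21: the system is in a cycle of period 4 from step 17 on.  Therefore the state at step 1751 equals the state at step 17 + ((1751 - 17) mod 4) = 19, which is [57, 57, 57, 60, 59, 60, 59, 60, 57, 57].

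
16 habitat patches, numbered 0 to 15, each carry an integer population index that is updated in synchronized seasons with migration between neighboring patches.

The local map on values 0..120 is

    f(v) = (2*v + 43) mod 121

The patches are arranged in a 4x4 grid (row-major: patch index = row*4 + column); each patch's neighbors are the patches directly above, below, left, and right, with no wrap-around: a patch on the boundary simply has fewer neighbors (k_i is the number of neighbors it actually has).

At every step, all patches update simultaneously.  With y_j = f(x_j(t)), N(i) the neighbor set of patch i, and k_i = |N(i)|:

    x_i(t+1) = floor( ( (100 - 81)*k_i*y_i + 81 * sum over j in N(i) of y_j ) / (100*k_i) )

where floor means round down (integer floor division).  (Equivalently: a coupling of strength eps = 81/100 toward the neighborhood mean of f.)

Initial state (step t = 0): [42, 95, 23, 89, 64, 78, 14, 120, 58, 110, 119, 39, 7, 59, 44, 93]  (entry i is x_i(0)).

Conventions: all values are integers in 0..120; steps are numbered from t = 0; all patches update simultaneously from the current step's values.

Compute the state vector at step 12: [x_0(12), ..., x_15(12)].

Simulating step by step:
t=0: [42, 95, 23, 89, 64, 78, 14, 120, 58, 110, 119, 39, 7, 59, 44, 93]
t=1: [66, 67, 93, 71, 42, 66, 63, 53, 41, 43, 28, 50, 42, 31, 52, 24]
t=2: [35, 68, 65, 67, 31, 34, 67, 41, 6, 54, 39, 63, 45, 30, 84, 36]
t=3: [87, 85, 55, 33, 95, 71, 44, 43, 50, 60, 45, 41, 66, 55, 75, 77]
t=4: [100, 69, 63, 36, 70, 64, 25, 34, 60, 34, 28, 26, 32, 51, 46, 45]
t=5: [49, 38, 81, 86, 36, 75, 80, 102, 83, 64, 82, 77, 47, 67, 39, 46]
t=6: [98, 70, 95, 53, 70, 87, 65, 68, 65, 70, 58, 42, 61, 28, 42, 33]
t=7: [72, 99, 59, 74, 83, 66, 71, 34, 55, 69, 32, 56, 69, 49, 67, 25]
t=8: [96, 66, 76, 74, 57, 77, 75, 66, 62, 54, 63, 90, 32, 51, 70, 54]
t=9: [58, 81, 66, 65, 70, 53, 64, 76, 55, 44, 62, 55, 48, 58, 39, 72]
t=10: [66, 48, 60, 61, 38, 47, 50, 50, 30, 31, 27, 56, 31, 14, 40, 25]
t=11: [65, 33, 30, 34, 69, 56, 40, 31, 108, 78, 51, 63, 90, 70, 70, 32]
t=12: [78, 71, 79, 105, 39, 56, 54, 63, 68, 42, 43, 72, 51, 77, 63, 64]

Answer: [78, 71, 79, 105, 39, 56, 54, 63, 68, 42, 43, 72, 51, 77, 63, 64]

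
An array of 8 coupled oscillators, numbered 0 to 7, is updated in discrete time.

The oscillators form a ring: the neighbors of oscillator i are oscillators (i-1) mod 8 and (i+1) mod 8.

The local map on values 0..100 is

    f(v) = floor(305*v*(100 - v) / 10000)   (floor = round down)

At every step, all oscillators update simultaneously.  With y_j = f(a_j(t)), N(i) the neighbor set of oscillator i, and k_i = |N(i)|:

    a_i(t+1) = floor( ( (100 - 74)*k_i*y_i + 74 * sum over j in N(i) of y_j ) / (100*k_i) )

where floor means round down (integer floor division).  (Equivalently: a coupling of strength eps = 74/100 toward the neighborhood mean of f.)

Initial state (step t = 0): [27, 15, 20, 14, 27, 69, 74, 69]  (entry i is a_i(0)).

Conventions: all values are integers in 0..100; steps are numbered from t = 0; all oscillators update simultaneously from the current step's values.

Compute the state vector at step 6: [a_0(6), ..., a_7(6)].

Simulating step by step:
t=0: [27, 15, 20, 14, 27, 69, 74, 69]
t=1: [53, 49, 39, 49, 52, 60, 63, 60]
t=2: [74, 74, 74, 74, 74, 73, 72, 73]
t=3: [58, 58, 58, 58, 58, 59, 60, 59]
t=4: [73, 74, 74, 74, 73, 73, 73, 73]
t=5: [59, 58, 58, 58, 59, 60, 60, 60]
t=6: [73, 73, 74, 73, 73, 73, 73, 73]

Answer: [73, 73, 74, 73, 73, 73, 73, 73]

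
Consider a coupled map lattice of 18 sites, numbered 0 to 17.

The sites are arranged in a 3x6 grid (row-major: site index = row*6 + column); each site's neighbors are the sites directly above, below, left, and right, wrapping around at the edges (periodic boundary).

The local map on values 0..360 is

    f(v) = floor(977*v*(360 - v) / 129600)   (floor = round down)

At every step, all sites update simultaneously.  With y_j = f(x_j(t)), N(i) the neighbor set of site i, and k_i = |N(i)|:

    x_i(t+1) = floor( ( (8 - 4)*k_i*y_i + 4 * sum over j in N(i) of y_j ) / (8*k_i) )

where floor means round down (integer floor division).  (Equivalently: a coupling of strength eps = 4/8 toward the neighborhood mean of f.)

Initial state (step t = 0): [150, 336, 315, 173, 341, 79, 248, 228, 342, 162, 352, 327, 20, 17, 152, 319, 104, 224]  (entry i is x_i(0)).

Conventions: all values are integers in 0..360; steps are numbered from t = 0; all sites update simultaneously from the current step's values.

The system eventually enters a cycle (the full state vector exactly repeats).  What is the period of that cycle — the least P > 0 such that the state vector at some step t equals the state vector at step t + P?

Answer: 2
Key observation: The state at step 7, [228, 227, 227, 227, 227, 227, 228, 228, 227, 227, 227, 227, 227, 227, 227, 227, 227, 227], reappears at step 9 — and no state repeats earlier — so the cycle the system enters has period 2.

Derivation:
t=0: [150, 336, 315, 173, 341, 79, 248, 228, 342, 162, 352, 327, 20, 17, 152, 319, 104, 224]
t=1: [179, 106, 126, 183, 102, 157, 178, 157, 124, 171, 81, 118, 115, 93, 155, 164, 149, 176]
t=2: [234, 212, 224, 235, 210, 232, 235, 226, 228, 231, 196, 219, 220, 205, 228, 241, 225, 235]
t=3: [225, 232, 228, 223, 232, 225, 224, 229, 226, 225, 236, 229, 228, 234, 226, 220, 228, 224]
t=4: [227, 224, 226, 228, 224, 227, 227, 225, 227, 227, 222, 226, 226, 223, 227, 230, 226, 227]
t=5: [227, 228, 227, 226, 228, 227, 227, 228, 227, 227, 229, 227, 227, 229, 227, 226, 227, 227]
t=6: [226, 226, 227, 227, 226, 226, 226, 226, 226, 227, 226, 226, 226, 226, 227, 227, 226, 227]
t=7: [228, 227, 227, 227, 227, 227, 228, 228, 227, 227, 227, 227, 227, 227, 227, 227, 227, 227]
t=8: [226, 226, 227, 227, 227, 226, 226, 226, 226, 227, 227, 226, 226, 226, 227, 227, 227, 227]
t=9: [228, 227, 227, 227, 227, 227, 228, 228, 227, 227, 227, 227, 227, 227, 227, 227, 227, 227]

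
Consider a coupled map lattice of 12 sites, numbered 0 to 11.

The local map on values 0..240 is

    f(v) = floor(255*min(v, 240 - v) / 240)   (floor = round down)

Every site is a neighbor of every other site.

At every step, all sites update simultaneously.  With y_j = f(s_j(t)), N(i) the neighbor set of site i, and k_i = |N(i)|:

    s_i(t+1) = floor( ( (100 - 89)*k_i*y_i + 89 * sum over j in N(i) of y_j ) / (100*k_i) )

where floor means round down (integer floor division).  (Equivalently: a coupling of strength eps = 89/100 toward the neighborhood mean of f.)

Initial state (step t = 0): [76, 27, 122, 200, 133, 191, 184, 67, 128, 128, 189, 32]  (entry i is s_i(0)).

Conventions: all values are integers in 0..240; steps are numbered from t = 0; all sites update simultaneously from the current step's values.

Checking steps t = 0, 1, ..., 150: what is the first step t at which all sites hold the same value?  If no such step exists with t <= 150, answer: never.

Answer: 2
Key observation: Synchronization is absorbing here: once all sites are equal they stay equal, and step 2 is the first all-equal step.

Derivation:
t=0: [76, 27, 122, 200, 133, 191, 184, 67, 128, 128, 189, 32]  (not all equal)
t=1: [74, 73, 76, 73, 75, 74, 74, 74, 75, 75, 74, 73]  (not all equal)
t=2: [78, 78, 78, 78, 78, 78, 78, 78, 78, 78, 78, 78]  (all equal)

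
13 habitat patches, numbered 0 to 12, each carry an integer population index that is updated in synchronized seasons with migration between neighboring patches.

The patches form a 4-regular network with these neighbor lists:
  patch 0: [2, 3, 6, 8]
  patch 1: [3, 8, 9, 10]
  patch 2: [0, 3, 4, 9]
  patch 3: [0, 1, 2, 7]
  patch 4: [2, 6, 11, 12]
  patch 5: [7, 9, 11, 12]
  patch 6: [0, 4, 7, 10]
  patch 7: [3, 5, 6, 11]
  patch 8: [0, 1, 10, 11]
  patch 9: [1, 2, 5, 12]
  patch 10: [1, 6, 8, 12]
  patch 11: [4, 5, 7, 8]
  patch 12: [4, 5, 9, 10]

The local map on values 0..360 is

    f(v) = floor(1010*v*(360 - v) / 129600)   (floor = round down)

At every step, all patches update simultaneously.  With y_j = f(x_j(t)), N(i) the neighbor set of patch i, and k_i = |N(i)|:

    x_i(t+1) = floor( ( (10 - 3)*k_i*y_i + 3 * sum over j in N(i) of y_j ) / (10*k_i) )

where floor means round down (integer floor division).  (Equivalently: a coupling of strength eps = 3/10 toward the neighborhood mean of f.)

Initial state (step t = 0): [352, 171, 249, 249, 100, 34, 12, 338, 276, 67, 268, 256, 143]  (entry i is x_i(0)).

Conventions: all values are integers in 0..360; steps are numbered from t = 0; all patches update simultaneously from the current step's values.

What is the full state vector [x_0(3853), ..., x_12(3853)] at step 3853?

Simulating step by step:
t=0: [352, 171, 249, 249, 100, 34, 12, 338, 276, 67, 268, 256, 143]
t=1: [62, 231, 194, 191, 193, 109, 57, 80, 176, 165, 187, 184, 216]
t=2: [166, 237, 242, 235, 241, 217, 155, 185, 242, 245, 240, 243, 241]
t=3: [243, 225, 224, 230, 224, 237, 244, 246, 224, 221, 225, 225, 224]
t=4: [224, 236, 235, 231, 235, 228, 222, 221, 235, 237, 234, 234, 236]
t=5: [235, 228, 228, 232, 228, 233, 236, 237, 228, 227, 229, 229, 228]
t=6: [229, 233, 233, 230, 233, 230, 228, 228, 233, 234, 232, 232, 233]
t=7: [232, 230, 230, 232, 230, 232, 233, 233, 230, 229, 231, 231, 230]
t=8: [231, 232, 232, 231, 232, 231, 230, 230, 232, 232, 232, 231, 232]
t=9: [231, 231, 231, 231, 231, 231, 232, 232, 231, 231, 231, 231, 231]
t=10: [231, 232, 232, 231, 231, 231, 231, 231, 232, 232, 231, 231, 232]
t=11: [231, 231, 231, 231, 231, 231, 232, 232, 231, 231, 231, 231, 231]

Answer: [231, 231, 231, 231, 231, 231, 232, 232, 231, 231, 231, 231, 231]
Key observation: The state at step 9, [231, 231, 231, 231, 231, 231, 232, 232, 231, 231, 231, 231, 231], reappears at step 11: the system is in a cycle of period 2 from step 9 on.  Therefore the state at step 3853 equals the state at step 9 + ((3853 - 9) mod 2) = 9, which is [231, 231, 231, 231, 231, 231, 232, 232, 231, 231, 231, 231, 231].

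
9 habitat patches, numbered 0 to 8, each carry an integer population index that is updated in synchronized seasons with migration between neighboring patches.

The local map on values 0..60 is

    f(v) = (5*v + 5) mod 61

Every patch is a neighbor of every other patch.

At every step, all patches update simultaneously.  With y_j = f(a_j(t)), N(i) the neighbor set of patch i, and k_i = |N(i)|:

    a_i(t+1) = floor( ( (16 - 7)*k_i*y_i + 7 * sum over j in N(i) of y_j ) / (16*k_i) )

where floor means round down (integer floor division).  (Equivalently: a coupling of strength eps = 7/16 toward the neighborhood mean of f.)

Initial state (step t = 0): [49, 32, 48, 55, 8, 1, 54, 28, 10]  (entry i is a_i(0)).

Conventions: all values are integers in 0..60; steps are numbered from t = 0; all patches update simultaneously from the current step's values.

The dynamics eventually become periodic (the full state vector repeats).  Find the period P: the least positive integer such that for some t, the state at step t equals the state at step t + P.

Answer: 3
Key observation: The state at step 11, [26, 44, 31, 44, 44, 44, 44, 33, 44], reappears at step 14 — and no state repeats earlier — so the cycle the system enters has period 3.

Derivation:
t=0: [49, 32, 48, 55, 8, 1, 54, 28, 10]
t=1: [16, 35, 14, 31, 36, 18, 29, 25, 41]
t=2: [24, 42, 19, 32, 13, 30, 26, 16, 26]
t=3: [12, 27, 31, 33, 16, 28, 18, 23, 18]
t=4: [17, 24, 34, 39, 27, 27, 32, 45, 32]
t=5: [29, 16, 41, 23, 23, 23, 36, 38, 36]
t=6: [29, 27, 28, 44, 44, 44, 15, 20, 15]
t=7: [29, 24, 26, 36, 36, 36, 24, 37, 24]
t=8: [17, 4, 10, 4, 4, 4, 4, 7, 4]
t=9: [29, 27, 42, 27, 27, 27, 27, 35, 27]
t=10: [26, 21, 28, 21, 21, 21, 21, 41, 21]
t=11: [26, 44, 31, 44, 44, 44, 44, 33, 44]
t=12: [25, 40, 38, 40, 40, 40, 40, 43, 40]
t=13: [14, 21, 16, 21, 21, 21, 21, 29, 21]
t=14: [26, 44, 31, 44, 44, 44, 44, 33, 44]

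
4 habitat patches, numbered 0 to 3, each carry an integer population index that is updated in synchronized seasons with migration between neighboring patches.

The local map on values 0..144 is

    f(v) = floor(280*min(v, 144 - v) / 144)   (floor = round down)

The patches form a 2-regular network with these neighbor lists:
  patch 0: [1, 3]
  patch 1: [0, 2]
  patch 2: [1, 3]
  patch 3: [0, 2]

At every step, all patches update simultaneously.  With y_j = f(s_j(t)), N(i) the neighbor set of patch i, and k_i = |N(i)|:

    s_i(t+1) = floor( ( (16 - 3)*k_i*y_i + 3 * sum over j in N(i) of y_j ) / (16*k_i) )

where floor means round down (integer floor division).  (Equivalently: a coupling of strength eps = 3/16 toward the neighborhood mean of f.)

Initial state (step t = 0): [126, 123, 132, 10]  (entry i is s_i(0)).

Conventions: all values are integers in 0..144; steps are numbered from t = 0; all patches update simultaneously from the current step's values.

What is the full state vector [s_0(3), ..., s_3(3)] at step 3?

Answer: [117, 127, 93, 83]

Derivation:
t=0: [126, 123, 132, 10]
t=1: [33, 37, 24, 20]
t=2: [62, 68, 47, 41]
t=3: [117, 127, 93, 83]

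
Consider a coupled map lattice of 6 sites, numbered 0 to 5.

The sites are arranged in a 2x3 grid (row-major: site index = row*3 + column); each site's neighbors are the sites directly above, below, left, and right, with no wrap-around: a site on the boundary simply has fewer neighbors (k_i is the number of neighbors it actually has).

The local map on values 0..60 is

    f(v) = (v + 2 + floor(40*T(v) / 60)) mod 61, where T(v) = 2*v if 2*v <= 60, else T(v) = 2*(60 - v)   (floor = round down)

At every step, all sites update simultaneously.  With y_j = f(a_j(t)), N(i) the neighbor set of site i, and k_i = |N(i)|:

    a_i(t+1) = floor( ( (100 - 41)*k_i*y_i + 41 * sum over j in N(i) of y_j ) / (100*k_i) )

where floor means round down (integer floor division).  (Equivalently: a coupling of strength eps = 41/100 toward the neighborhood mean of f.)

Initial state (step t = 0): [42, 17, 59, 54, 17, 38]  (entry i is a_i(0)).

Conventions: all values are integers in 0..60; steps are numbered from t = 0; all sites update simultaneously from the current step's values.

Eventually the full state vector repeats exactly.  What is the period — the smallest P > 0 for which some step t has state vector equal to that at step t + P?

Answer: 4
Key observation: The state at step 9, [21, 34, 35, 35, 34, 21], reappears at step 13 — and no state repeats earlier — so the cycle the system enters has period 4.

Derivation:
t=0: [42, 17, 59, 54, 17, 38]
t=1: [13, 30, 10, 11, 31, 13]
t=2: [26, 15, 23, 24, 15, 26]
t=3: [20, 34, 40, 42, 34, 19]
t=4: [31, 14, 15, 15, 13, 30]
t=5: [20, 30, 31, 30, 30, 20]
t=6: [32, 15, 17, 18, 16, 32]
t=7: [22, 34, 33, 36, 35, 22]
t=8: [34, 15, 18, 18, 15, 35]
t=9: [21, 34, 35, 35, 34, 21]
t=10: [33, 14, 17, 17, 14, 33]
t=11: [21, 31, 33, 33, 31, 21]
t=12: [34, 15, 18, 18, 15, 34]
t=13: [21, 34, 35, 35, 34, 21]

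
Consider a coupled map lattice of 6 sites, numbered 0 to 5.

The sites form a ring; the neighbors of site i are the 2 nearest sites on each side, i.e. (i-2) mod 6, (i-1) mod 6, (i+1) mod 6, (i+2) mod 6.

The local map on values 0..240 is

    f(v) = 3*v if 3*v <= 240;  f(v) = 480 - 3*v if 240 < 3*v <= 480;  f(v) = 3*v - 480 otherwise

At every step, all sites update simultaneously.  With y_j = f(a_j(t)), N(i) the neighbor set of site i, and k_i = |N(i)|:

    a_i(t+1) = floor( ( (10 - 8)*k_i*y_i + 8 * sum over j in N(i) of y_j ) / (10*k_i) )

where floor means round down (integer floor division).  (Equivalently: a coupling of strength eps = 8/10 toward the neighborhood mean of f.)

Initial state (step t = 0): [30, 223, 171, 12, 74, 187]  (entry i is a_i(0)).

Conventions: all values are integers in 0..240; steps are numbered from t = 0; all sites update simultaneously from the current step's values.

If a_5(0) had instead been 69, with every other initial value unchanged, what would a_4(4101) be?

Simulating step by step:
t=0: [30, 223, 171, 12, 74, 69]
t=1: [148, 111, 114, 137, 117, 148]
t=2: [97, 85, 103, 103, 81, 83]
t=3: [210, 197, 198, 207, 199, 210]
t=4: [128, 133, 126, 126, 134, 133]
t=5: [87, 92, 91, 88, 91, 87]
t=6: [211, 213, 210, 210, 213, 213]
t=7: [156, 154, 154, 155, 154, 156]
t=8: [15, 15, 16, 16, 15, 15]
t=9: [45, 46, 46, 46, 46, 45]
t=10: [136, 136, 137, 137, 136, 136]
t=11: [71, 70, 70, 70, 70, 71]
t=12: [211, 211, 210, 210, 211, 211]
t=13: [152, 151, 151, 151, 151, 152]
t=14: [25, 25, 26, 26, 25, 25]
t=15: [75, 76, 76, 76, 76, 75]
t=16: [226, 226, 227, 227, 226, 226]
t=17: [198, 199, 199, 199, 199, 198]
t=18: [115, 115, 116, 116, 115, 115]
t=19: [134, 133, 133, 133, 133, 134]
t=20: [79, 79, 80, 80, 79, 79]
t=21: [237, 238, 238, 238, 238, 237]
t=22: [232, 232, 233, 233, 232, 232]
t=23: [216, 217, 217, 217, 217, 216]
t=24: [169, 169, 170, 170, 169, 169]
t=25: [27, 28, 28, 28, 28, 27]
t=26: [82, 82, 83, 83, 82, 82]
t=27: [233, 232, 232, 232, 232, 233]
t=28: [217, 217, 216, 216, 217, 217]
t=29: [170, 169, 169, 169, 169, 170]
t=30: [28, 28, 27, 27, 28, 28]
t=31: [83, 82, 82, 82, 82, 83]
t=32: [232, 232, 233, 233, 232, 232]

Answer: a_4(4101) = 82
Key observation: The state at step 22, [232, 232, 233, 233, 232, 232], reappears at step 32: the system is in a cycle of period 10 from step 22 on.  Therefore the state at step 4101 equals the state at step 22 + ((4101 - 22) mod 10) = 31, which is [83, 82, 82, 82, 82, 83].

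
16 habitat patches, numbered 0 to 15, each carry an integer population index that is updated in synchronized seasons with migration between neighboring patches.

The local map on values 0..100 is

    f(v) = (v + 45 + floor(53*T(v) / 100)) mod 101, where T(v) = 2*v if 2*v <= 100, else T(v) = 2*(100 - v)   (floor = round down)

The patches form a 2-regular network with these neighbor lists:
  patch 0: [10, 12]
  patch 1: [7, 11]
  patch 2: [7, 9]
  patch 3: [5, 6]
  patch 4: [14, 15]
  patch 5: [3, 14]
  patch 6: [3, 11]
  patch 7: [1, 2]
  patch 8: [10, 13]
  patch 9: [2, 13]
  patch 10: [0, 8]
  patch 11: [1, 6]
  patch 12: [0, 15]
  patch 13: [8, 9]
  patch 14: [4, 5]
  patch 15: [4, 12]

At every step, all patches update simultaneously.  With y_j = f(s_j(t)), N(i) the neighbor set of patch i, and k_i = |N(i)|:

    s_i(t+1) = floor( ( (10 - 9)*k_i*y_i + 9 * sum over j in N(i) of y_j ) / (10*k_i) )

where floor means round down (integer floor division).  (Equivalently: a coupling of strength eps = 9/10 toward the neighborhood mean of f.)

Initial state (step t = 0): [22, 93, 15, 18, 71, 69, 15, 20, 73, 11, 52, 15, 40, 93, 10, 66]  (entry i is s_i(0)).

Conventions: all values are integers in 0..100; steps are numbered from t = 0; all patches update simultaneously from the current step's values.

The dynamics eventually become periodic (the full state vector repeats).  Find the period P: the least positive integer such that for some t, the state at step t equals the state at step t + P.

Simulating step by step:
t=0: [22, 93, 15, 18, 71, 69, 15, 20, 73, 11, 52, 15, 40, 93, 10, 66]
t=1: [41, 76, 76, 62, 54, 70, 78, 62, 45, 60, 65, 61, 63, 54, 47, 36]
t=2: [44, 45, 45, 45, 30, 43, 45, 45, 45, 45, 33, 45, 25, 41, 44, 43]
t=3: [51, 36, 36, 34, 30, 34, 36, 36, 21, 32, 32, 36, 39, 35, 20, 48]
t=4: [19, 18, 13, 15, 58, 46, 16, 18, 20, 16, 61, 18, 42, 45, 17, 17]
t=5: [42, 82, 78, 59, 76, 73, 78, 77, 45, 55, 81, 79, 76, 76, 45, 42]
t=6: [43, 45, 45, 45, 34, 41, 45, 45, 44, 45, 34, 45, 31, 41, 44, 43]
t=7: [12, 36, 36, 32, 31, 34, 36, 36, 22, 32, 31, 36, 29, 34, 22, 12]
t=8: [11, 18, 13, 15, 72, 45, 13, 18, 18, 15, 72, 18, 62, 45, 18, 11]
t=9: [47, 82, 77, 55, 71, 74, 77, 77, 44, 55, 71, 77, 64, 74, 44, 47]
t=10: [44, 45, 45, 45, 37, 40, 45, 45, 43, 45, 37, 45, 40, 40, 43, 44]
t=11: [24, 36, 36, 31, 31, 33, 36, 36, 23, 31, 31, 36, 33, 33, 23, 24]
t=12: [17, 18, 13, 13, 84, 45, 13, 18, 17, 13, 84, 18, 85, 45, 17, 17]
t=13: [47, 82, 75, 55, 76, 71, 75, 77, 44, 55, 76, 77, 76, 71, 44, 47]
t=14: [44, 45, 45, 45, 37, 40, 45, 45, 43, 45, 37, 45, 40, 40, 43, 44]

Answer: 4
Key observation: The state at step 10, [44, 45, 45, 45, 37, 40, 45, 45, 43, 45, 37, 45, 40, 40, 43, 44], reappears at step 14 — and no state repeats earlier — so the cycle the system enters has period 4.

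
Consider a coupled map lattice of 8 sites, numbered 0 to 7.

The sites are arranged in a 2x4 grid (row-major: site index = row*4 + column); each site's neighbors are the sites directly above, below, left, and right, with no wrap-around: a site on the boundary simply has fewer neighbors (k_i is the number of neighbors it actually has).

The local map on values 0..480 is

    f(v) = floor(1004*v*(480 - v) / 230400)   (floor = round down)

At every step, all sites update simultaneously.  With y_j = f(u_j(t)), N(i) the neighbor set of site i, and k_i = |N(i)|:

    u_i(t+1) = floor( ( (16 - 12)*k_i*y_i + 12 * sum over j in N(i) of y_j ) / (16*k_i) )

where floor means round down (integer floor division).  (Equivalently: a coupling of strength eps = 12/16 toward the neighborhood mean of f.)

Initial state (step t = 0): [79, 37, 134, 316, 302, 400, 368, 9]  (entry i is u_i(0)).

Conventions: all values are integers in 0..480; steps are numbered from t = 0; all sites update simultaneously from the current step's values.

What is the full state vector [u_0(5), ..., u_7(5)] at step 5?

Simulating step by step:
t=0: [79, 37, 134, 316, 302, 400, 368, 9]
t=1: [148, 137, 169, 138, 162, 155, 134, 156]
t=2: [214, 216, 210, 219, 218, 212, 217, 207]
t=3: [248, 247, 248, 247, 247, 247, 247, 247]
t=4: [250, 250, 250, 250, 250, 250, 250, 250]
t=5: [250, 250, 250, 250, 250, 250, 250, 250]

Answer: [250, 250, 250, 250, 250, 250, 250, 250]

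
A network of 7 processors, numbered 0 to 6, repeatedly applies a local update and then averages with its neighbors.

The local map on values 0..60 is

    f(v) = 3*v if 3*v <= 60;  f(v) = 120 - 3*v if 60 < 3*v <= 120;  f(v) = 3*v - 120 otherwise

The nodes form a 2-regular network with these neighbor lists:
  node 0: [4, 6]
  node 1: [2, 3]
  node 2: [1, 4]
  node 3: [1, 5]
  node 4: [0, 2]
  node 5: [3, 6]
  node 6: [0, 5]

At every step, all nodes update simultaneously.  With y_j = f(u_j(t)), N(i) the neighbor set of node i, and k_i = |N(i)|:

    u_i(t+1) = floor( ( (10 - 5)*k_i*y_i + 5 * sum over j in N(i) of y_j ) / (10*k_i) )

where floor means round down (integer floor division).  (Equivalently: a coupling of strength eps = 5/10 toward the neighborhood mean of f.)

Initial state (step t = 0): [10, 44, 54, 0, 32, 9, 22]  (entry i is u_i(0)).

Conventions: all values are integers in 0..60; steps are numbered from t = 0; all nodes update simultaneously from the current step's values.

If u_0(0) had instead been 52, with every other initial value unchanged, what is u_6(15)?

Answer: u_6(15) = 48
Key observation: This trace re-runs the system from the modified initial state.

Derivation:
t=0: [52, 44, 54, 0, 32, 9, 22]
t=1: [37, 16, 30, 9, 31, 27, 42]
t=2: [12, 38, 33, 35, 23, 27, 15]
t=3: [42, 12, 24, 18, 39, 34, 41]
t=4: [4, 43, 33, 40, 15, 23, 7]
t=5: [22, 9, 24, 15, 30, 30, 26]
t=6: [45, 36, 38, 36, 40, 36, 42]
t=7: [9, 10, 6, 12, 5, 10, 9]
t=8: [24, 28, 20, 33, 18, 30, 27]
t=9: [47, 38, 52, 27, 54, 30, 39]
t=10: [21, 21, 30, 28, 35, 25, 14]
t=11: [42, 45, 33, 43, 29, 42, 46]
t=12: [15, 15, 22, 9, 23, 9, 12]
t=13: [44, 42, 51, 31, 50, 29, 36]
t=14: [16, 18, 25, 23, 26, 26, 17]
t=15: [47, 51, 46, 49, 44, 46, 48]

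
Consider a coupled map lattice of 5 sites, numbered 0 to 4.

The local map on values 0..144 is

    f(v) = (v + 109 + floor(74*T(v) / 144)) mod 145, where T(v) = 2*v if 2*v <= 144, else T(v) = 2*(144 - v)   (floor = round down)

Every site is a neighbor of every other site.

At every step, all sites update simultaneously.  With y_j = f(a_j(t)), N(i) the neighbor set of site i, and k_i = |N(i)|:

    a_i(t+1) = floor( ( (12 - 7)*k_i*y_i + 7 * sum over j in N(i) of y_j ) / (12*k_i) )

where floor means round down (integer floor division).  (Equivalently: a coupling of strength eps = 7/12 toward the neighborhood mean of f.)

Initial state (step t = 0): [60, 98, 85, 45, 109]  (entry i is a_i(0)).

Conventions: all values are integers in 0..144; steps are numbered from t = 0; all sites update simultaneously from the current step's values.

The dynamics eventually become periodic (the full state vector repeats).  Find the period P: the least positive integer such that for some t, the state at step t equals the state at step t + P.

Answer: 2
Key observation: The state at step 2, [109, 109, 109, 109, 109], reappears at step 4 — and no state repeats earlier — so the cycle the system enters has period 2.

Derivation:
t=0: [60, 98, 85, 45, 109]
t=1: [90, 97, 97, 82, 97]
t=2: [109, 109, 109, 109, 109]
t=3: [108, 108, 108, 108, 108]
t=4: [109, 109, 109, 109, 109]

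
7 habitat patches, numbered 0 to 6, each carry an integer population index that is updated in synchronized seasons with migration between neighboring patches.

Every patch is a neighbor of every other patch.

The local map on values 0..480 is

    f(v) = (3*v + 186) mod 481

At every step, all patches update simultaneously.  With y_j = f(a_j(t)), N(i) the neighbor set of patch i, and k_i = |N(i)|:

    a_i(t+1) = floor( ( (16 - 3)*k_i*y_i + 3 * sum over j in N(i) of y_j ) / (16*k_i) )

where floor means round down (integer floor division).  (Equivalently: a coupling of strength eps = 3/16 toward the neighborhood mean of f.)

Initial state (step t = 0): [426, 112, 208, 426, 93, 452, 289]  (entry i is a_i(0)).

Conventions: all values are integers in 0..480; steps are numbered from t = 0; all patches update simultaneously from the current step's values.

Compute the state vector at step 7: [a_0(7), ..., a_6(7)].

Simulating step by step:
t=0: [426, 112, 208, 426, 93, 452, 289]
t=1: [49, 65, 290, 49, 396, 110, 104]
t=2: [310, 347, 123, 310, 372, 77, 63]
t=3: [175, 262, 113, 175, 321, 381, 348]
t=4: [221, 49, 76, 221, 187, 328, 251]
t=5: [362, 335, 398, 362, 283, 237, 433]
t=6: [298, 235, 382, 298, 113, 381, 89]
t=7: [150, 379, 347, 150, 93, 345, 412]

Answer: [150, 379, 347, 150, 93, 345, 412]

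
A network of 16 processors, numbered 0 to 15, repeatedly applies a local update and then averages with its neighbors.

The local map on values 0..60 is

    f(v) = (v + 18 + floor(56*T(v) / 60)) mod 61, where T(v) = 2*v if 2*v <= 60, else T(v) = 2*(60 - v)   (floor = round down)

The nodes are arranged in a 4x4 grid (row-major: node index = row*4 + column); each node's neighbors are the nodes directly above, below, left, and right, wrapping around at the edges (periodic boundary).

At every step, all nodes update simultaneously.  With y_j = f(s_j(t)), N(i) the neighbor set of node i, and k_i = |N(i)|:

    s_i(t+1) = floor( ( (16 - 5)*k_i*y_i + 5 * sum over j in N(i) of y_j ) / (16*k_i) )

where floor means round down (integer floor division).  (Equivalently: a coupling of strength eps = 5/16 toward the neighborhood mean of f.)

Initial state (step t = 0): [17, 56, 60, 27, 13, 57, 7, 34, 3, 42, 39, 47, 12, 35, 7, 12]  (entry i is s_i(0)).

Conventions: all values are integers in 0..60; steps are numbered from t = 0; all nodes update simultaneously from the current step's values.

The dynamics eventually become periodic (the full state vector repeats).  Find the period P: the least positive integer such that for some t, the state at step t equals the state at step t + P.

Answer: 2
Key observation: The state at step 8, [36, 36, 36, 36, 36, 36, 36, 36, 36, 36, 36, 36, 36, 36, 36, 36], reappears at step 10 — and no state repeats earlier — so the cycle the system enters has period 2.

Derivation:
t=0: [17, 56, 60, 27, 13, 57, 7, 34, 3, 42, 39, 47, 12, 35, 7, 12]
t=1: [16, 19, 21, 32, 44, 24, 34, 38, 30, 31, 34, 31, 45, 37, 37, 47]
t=2: [10, 13, 21, 34, 28, 26, 35, 36, 40, 40, 39, 40, 29, 34, 34, 30]
t=3: [44, 48, 25, 37, 37, 34, 35, 37, 34, 34, 35, 35, 40, 39, 37, 41]
t=4: [31, 28, 29, 34, 36, 37, 37, 36, 38, 38, 37, 37, 34, 34, 35, 33]
t=5: [40, 37, 39, 39, 37, 36, 36, 37, 36, 36, 36, 36, 39, 38, 38, 39]
t=6: [34, 35, 35, 35, 36, 36, 36, 36, 36, 36, 36, 36, 35, 36, 35, 35]
t=7: [38, 37, 37, 38, 37, 37, 37, 37, 37, 37, 37, 37, 37, 37, 37, 37]
t=8: [36, 36, 36, 36, 36, 36, 36, 36, 36, 36, 36, 36, 36, 36, 36, 36]
t=9: [37, 37, 37, 37, 37, 37, 37, 37, 37, 37, 37, 37, 37, 37, 37, 37]
t=10: [36, 36, 36, 36, 36, 36, 36, 36, 36, 36, 36, 36, 36, 36, 36, 36]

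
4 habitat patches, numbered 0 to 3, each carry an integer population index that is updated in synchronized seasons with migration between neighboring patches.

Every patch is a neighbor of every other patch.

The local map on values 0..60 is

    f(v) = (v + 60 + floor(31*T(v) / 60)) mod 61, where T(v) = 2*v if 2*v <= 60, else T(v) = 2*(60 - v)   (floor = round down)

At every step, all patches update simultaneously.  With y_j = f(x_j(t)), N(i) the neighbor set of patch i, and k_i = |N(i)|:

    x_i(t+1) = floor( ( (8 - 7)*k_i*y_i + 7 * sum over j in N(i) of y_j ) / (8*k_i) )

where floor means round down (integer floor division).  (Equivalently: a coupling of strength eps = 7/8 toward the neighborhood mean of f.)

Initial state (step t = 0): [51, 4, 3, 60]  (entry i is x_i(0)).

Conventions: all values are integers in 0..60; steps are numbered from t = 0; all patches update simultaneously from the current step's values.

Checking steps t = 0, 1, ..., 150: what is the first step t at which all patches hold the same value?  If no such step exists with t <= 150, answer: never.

Simulating step by step:
t=0: [51, 4, 3, 60]  (not all equal)
t=1: [28, 36, 37, 28]  (not all equal)
t=2: [57, 56, 56, 57]  (not all equal)
t=3: [59, 59, 59, 59]  (all equal)

Answer: 3
Key observation: Synchronization is absorbing here: once all patches are equal they stay equal, and step 3 is the first all-equal step.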